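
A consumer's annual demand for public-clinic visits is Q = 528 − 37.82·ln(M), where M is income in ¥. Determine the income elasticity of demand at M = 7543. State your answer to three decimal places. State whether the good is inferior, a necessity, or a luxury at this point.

-0.199 (inferior good)

At M = 7543: Q = 190.329.
dQ/dM = -37.82/M = -0.00501392 at this income.
η = (dQ/dM)·(M/Q) = -0.00501392 × (7543/190.329) = -0.199.
Since η < 0, the good is an inferior good.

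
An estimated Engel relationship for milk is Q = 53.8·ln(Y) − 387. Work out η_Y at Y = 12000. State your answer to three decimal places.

0.455

At Y = 12000: Q = 118.325.
dQ/dY = 53.8/Y = 0.00448333 at this income.
η = (dQ/dY)·(Y/Q) = 0.00448333 × (12000/118.325) = 0.455.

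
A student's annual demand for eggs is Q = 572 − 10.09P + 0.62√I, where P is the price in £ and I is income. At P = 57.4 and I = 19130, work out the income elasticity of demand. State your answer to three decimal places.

0.546

At P = 57.4, I = 19130: Q = 78.587.
Holding P constant, ∂Q/∂I = 0.62/(2√I) = 0.00224132.
η_I = (∂Q/∂I)·(I/Q) = 0.00224132 × (19130/78.587) = 0.546.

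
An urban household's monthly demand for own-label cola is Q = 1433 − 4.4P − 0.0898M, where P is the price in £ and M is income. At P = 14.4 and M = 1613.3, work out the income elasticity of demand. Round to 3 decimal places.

At P = 14.4, M = 1613.3: Q = 1224.766.
Holding P constant, ∂Q/∂M = −0.0898.
η_M = (∂Q/∂M)·(M/Q) = -0.0898 × (1613.3/1224.766) = -0.118.

-0.118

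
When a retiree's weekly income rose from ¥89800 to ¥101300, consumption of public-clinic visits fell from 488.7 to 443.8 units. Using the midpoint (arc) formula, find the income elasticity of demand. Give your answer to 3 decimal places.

ΔQ = 443.8 − 488.7 = -44.9; midpoint Q̄ = (488.7 + 443.8)/2 = 466.25.
ΔI = 101300 − 89800 = 11500; midpoint Ī = (89800 + 101300)/2 = 95550.
η = (ΔQ/Q̄) ÷ (ΔI/Ī) = (-44.9/466.25) ÷ (11500/95550) = -0.800.

-0.800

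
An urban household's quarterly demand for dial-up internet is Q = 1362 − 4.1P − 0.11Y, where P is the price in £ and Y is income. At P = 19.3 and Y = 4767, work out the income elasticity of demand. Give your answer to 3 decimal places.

-0.691

At P = 19.3, Y = 4767: Q = 758.500.
Holding P constant, ∂Q/∂Y = −0.11.
η_Y = (∂Q/∂Y)·(Y/Q) = -0.11 × (4767/758.500) = -0.691.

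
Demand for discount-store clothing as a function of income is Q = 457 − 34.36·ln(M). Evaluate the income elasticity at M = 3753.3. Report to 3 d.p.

At M = 3753.3: Q = 174.204.
dQ/dM = -34.36/M = -0.00915461 at this income.
η = (dQ/dM)·(M/Q) = -0.00915461 × (3753.3/174.204) = -0.197.

-0.197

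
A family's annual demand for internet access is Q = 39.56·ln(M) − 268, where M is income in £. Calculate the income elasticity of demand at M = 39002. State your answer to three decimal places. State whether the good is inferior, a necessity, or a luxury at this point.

At M = 39002: Q = 150.203.
dQ/dM = 39.56/M = 0.00101431 at this income.
η = (dQ/dM)·(M/Q) = 0.00101431 × (39002/150.203) = 0.263.
Since 0 < η < 1, the good is a necessity.

0.263 (necessity)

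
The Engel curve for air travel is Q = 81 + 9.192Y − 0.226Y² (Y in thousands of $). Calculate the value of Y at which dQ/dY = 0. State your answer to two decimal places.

20.34

dQ/dY = 9.192 − 0.452Y.
The good is inferior where dQ/dY < 0. Setting dQ/dY = 0 gives Y = 9.192 / 0.452 = 20.34.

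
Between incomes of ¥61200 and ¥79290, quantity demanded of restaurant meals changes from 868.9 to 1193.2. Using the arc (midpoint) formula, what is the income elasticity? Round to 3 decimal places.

ΔQ = 1193.2 − 868.9 = 324.3; midpoint Q̄ = (868.9 + 1193.2)/2 = 1031.05.
ΔI = 79290 − 61200 = 18090; midpoint Ī = (61200 + 79290)/2 = 70245.
η = (ΔQ/Q̄) ÷ (ΔI/Ī) = (324.3/1031.05) ÷ (18090/70245) = 1.221.

1.221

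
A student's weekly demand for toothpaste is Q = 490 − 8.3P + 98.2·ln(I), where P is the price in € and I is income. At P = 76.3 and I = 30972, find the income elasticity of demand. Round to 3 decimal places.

0.113

At P = 76.3, I = 30972: Q = 872.180.
Holding P constant, ∂Q/∂I = 98.2/I = 0.00317061.
η_I = (∂Q/∂I)·(I/Q) = 0.00317061 × (30972/872.180) = 0.113.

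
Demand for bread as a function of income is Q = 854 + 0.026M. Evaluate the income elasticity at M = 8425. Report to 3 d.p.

At M = 8425: Q = 1073.050.
dQ/dM = 0.026.
η = (dQ/dM)·(M/Q) = 0.026 × (8425/1073.050) = 0.204.

0.204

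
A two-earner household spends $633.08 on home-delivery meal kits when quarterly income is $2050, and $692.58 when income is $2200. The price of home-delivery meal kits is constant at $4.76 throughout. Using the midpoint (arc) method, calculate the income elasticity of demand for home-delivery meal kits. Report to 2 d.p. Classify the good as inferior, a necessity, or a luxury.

1.27 (luxury)

With a constant price, Q₁ = 633.08/4.76 = 133.000 and Q₂ = 692.58/4.76 = 145.500 (equivalently, work directly with expenditure since P cancels).
Midpoint %ΔQ = (692.58 − 633.08)/662.83 = 0.08977; midpoint %ΔI = (2200 − 2050)/2125 = 0.07059.
η = 0.08977 / 0.07059 = 1.27.
η > 1 ⇒ luxury.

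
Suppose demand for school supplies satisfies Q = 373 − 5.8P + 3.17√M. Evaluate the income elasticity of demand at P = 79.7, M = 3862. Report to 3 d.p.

0.914

At P = 79.7, M = 3862: Q = 107.740.
Holding P constant, ∂Q/∂M = 3.17/(2√M) = 0.0255049.
η_M = (∂Q/∂M)·(M/Q) = 0.0255049 × (3862/107.740) = 0.914.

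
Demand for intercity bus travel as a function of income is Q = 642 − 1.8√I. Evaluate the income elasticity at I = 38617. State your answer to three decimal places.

At I = 38617: Q = 288.278.
dQ/dI = -1.8/(2√I) = -0.00457987 at this income.
η = (dQ/dI)·(I/Q) = -0.00457987 × (38617/288.278) = -0.614.

-0.614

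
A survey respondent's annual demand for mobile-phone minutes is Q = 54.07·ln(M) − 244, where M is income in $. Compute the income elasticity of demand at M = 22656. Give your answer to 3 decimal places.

At M = 22656: Q = 298.224.
dQ/dM = 54.07/M = 0.00238656 at this income.
η = (dQ/dM)·(M/Q) = 0.00238656 × (22656/298.224) = 0.181.

0.181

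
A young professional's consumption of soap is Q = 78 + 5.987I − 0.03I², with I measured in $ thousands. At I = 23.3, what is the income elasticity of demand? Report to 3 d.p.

At I = 23.3: Q = 201.2104.
dQ/dI = 5.987 − 0.06I = 4.58900.
η = (dQ/dI)·(I/Q) = 4.58900 × (23.3/201.2104) = 0.531.

0.531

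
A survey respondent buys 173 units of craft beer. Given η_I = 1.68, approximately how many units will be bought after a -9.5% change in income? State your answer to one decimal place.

145.4

%ΔQ ≈ η × %ΔI = 1.68 × (-9.5%) = -15.96%.
New Q ≈ 173 × (1 − 0.1596) = 145.4.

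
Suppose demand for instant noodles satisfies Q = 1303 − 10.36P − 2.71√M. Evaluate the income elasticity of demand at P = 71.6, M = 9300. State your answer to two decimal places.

At P = 71.6, M = 9300: Q = 299.881.
Holding P constant, ∂Q/∂M = -2.71/(2√M) = -0.0140507.
η_M = (∂Q/∂M)·(M/Q) = -0.0140507 × (9300/299.881) = -0.44.

-0.44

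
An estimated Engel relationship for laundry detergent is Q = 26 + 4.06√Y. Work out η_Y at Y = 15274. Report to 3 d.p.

0.475

At Y = 15274: Q = 527.767.
dQ/dY = 4.06/(2√Y) = 0.0164255 at this income.
η = (dQ/dY)·(Y/Q) = 0.0164255 × (15274/527.767) = 0.475.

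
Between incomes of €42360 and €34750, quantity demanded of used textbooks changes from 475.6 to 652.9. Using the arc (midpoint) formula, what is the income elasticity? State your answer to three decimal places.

-1.592

ΔQ = 652.9 − 475.6 = 177.3; midpoint Q̄ = (475.6 + 652.9)/2 = 564.25.
ΔI = 34750 − 42360 = -7610; midpoint Ī = (42360 + 34750)/2 = 38555.
η = (ΔQ/Q̄) ÷ (ΔI/Ī) = (177.3/564.25) ÷ (-7610/38555) = -1.592.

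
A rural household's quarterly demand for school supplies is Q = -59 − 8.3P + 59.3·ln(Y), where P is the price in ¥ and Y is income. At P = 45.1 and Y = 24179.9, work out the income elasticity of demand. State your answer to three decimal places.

0.359

At P = 45.1, Y = 24179.9: Q = 165.201.
Holding P constant, ∂Q/∂Y = 59.3/Y = 0.00245245.
η_Y = (∂Q/∂Y)·(Y/Q) = 0.00245245 × (24179.9/165.201) = 0.359.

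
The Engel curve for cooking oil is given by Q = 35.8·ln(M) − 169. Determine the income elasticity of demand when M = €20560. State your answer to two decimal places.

At M = 20560: Q = 186.533.
dQ/dM = 35.8/M = 0.00174125 at this income.
η = (dQ/dM)·(M/Q) = 0.00174125 × (20560/186.533) = 0.19.

0.19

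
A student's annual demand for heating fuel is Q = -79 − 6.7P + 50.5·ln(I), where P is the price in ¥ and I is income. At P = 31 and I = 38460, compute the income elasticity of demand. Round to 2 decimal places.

0.20

At P = 31, I = 38460: Q = 246.447.
Holding P constant, ∂Q/∂I = 50.5/I = 0.00131305.
η_I = (∂Q/∂I)·(I/Q) = 0.00131305 × (38460/246.447) = 0.20.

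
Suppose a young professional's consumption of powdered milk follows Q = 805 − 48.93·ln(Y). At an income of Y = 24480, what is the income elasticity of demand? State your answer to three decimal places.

At Y = 24480: Q = 310.532.
dQ/dY = -48.93/Y = -0.00199877 at this income.
η = (dQ/dY)·(Y/Q) = -0.00199877 × (24480/310.532) = -0.158.

-0.158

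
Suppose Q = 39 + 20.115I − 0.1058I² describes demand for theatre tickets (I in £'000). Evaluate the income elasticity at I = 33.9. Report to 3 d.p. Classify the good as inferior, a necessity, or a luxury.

0.732 (necessity)

At I = 33.9: Q = 599.3121.
dQ/dI = 20.115 − 0.2116I = 12.94176.
η = (dQ/dI)·(I/Q) = 12.94176 × (33.9/599.3121) = 0.732.
0 < η < 1 ⇒ necessity.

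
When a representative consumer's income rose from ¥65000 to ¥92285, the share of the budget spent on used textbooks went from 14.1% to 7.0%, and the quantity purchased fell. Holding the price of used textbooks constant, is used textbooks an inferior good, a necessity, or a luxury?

inferior good

Quantity demanded falls as income rises, so η < 0.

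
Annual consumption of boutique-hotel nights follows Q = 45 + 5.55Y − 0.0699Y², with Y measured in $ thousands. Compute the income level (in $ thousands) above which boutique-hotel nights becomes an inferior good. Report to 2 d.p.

dQ/dY = 5.55 − 0.1398Y.
The good is inferior where dQ/dY < 0. Setting dQ/dY = 0 gives Y = 5.55 / 0.1398 = 39.70.

39.70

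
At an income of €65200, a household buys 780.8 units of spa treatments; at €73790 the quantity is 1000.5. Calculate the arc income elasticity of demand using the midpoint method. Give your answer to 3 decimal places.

1.996

ΔQ = 1000.5 − 780.8 = 219.7; midpoint Q̄ = (780.8 + 1000.5)/2 = 890.65.
ΔI = 73790 − 65200 = 8590; midpoint Ī = (65200 + 73790)/2 = 69495.
η = (ΔQ/Q̄) ÷ (ΔI/Ī) = (219.7/890.65) ÷ (8590/69495) = 1.996.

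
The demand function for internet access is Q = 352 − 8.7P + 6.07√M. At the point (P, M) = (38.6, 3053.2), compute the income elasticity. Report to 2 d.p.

0.48

At P = 38.6, M = 3053.2: Q = 351.583.
Holding P constant, ∂Q/∂M = 6.07/(2√M) = 0.0549264.
η_M = (∂Q/∂M)·(M/Q) = 0.0549264 × (3053.2/351.583) = 0.48.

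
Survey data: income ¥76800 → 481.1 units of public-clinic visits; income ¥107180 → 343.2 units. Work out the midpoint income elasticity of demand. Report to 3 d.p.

ΔQ = 343.2 − 481.1 = -137.9; midpoint Q̄ = (481.1 + 343.2)/2 = 412.15.
ΔI = 107180 − 76800 = 30380; midpoint Ī = (76800 + 107180)/2 = 91990.
η = (ΔQ/Q̄) ÷ (ΔI/Ī) = (-137.9/412.15) ÷ (30380/91990) = -1.013.

-1.013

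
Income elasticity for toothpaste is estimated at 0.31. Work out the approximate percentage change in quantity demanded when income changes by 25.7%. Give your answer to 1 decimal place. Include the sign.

8.0%

%ΔQ ≈ η × %ΔI = 0.31 × 25.7% = 8.0%.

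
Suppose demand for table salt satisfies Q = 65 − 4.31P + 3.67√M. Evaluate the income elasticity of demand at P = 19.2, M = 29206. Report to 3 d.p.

0.515

At P = 19.2, M = 29206: Q = 609.442.
Holding P constant, ∂Q/∂M = 3.67/(2√M) = 0.0107374.
η_M = (∂Q/∂M)·(M/Q) = 0.0107374 × (29206/609.442) = 0.515.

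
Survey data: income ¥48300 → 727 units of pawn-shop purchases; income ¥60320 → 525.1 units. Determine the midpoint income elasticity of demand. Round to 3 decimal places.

ΔQ = 525.1 − 727 = -201.9; midpoint Q̄ = (727 + 525.1)/2 = 626.05.
ΔI = 60320 − 48300 = 12020; midpoint Ī = (48300 + 60320)/2 = 54310.
η = (ΔQ/Q̄) ÷ (ΔI/Ī) = (-201.9/626.05) ÷ (12020/54310) = -1.457.

-1.457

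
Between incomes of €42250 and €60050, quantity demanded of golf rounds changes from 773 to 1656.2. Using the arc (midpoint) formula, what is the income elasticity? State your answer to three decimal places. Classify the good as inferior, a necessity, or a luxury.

2.090 (luxury)

ΔQ = 1656.2 − 773 = 883.2; midpoint Q̄ = (773 + 1656.2)/2 = 1214.6.
ΔI = 60050 − 42250 = 17800; midpoint Ī = (42250 + 60050)/2 = 51150.
η = (ΔQ/Q̄) ÷ (ΔI/Ī) = (883.2/1214.6) ÷ (17800/51150) = 2.090.
η > 1 ⇒ luxury.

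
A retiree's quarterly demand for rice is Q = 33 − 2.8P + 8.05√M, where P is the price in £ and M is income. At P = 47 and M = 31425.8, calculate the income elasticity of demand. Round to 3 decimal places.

0.537

At P = 47, M = 31425.8: Q = 1328.450.
Holding P constant, ∂Q/∂M = 8.05/(2√M) = 0.0227051.
η_M = (∂Q/∂M)·(M/Q) = 0.0227051 × (31425.8/1328.450) = 0.537.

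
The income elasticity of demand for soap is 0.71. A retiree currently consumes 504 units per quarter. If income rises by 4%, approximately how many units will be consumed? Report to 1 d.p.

%ΔQ ≈ η × %ΔI = 0.71 × 4% = 2.84%.
New Q ≈ 504 × (1 + 0.0284) = 518.3.

518.3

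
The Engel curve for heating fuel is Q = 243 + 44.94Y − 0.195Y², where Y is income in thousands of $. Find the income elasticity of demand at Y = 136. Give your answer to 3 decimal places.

-0.401

At Y = 136: Q = 2748.1200.
dQ/dY = 44.94 − 0.39Y = -8.10000.
η = (dQ/dY)·(Y/Q) = -8.10000 × (136/2748.1200) = -0.401.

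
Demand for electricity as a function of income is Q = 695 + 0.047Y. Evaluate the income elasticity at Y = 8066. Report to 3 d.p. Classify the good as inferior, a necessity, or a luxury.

At Y = 8066: Q = 1074.102.
dQ/dY = 0.047.
η = (dQ/dY)·(Y/Q) = 0.047 × (8066/1074.102) = 0.353.
Since 0 < η < 1, the good is a necessity.

0.353 (necessity)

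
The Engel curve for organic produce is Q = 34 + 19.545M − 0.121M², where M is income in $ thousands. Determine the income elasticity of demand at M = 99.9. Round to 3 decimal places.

At M = 99.9: Q = 778.9643.
dQ/dM = 19.545 − 0.242M = -4.63080.
η = (dQ/dM)·(M/Q) = -4.63080 × (99.9/778.9643) = -0.594.

-0.594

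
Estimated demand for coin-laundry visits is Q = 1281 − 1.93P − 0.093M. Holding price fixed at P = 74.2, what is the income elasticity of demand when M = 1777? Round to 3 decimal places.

-0.170

At P = 74.2, M = 1777: Q = 972.533.
Holding P constant, ∂Q/∂M = −0.093.
η_M = (∂Q/∂M)·(M/Q) = -0.093 × (1777/972.533) = -0.170.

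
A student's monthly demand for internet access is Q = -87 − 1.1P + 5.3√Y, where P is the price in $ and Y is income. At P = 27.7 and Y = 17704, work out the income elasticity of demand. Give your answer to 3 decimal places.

0.600

At P = 27.7, Y = 17704: Q = 587.729.
Holding P constant, ∂Q/∂Y = 5.3/(2√Y) = 0.0199164.
η_Y = (∂Q/∂Y)·(Y/Q) = 0.0199164 × (17704/587.729) = 0.600.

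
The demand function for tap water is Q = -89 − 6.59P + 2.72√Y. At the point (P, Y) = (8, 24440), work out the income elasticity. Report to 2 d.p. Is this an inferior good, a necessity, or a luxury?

At P = 8, Y = 24440: Q = 283.506.
Holding P constant, ∂Q/∂Y = 2.72/(2√Y) = 0.00869938.
η_Y = (∂Q/∂Y)·(Y/Q) = 0.00869938 × (24440/283.506) = 0.75.
Since 0 < η < 1, this is a necessity.

0.75 (necessity)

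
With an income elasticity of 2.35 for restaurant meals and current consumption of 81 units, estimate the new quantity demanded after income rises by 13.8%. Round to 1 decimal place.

107.3

%ΔQ ≈ η × %ΔI = 2.35 × 13.8% = 32.43%.
New Q ≈ 81 × (1 + 0.3243) = 107.3.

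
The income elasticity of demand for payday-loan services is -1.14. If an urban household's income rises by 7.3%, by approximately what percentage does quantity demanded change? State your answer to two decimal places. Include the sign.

%ΔQ ≈ η × %ΔI = -1.14 × 7.3% = -8.32%.

-8.32%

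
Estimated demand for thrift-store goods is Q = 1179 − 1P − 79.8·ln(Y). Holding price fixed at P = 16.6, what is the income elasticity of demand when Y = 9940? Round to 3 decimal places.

-0.186

At P = 16.6, Y = 9940: Q = 427.895.
Holding P constant, ∂Q/∂Y = -79.8/Y = -0.00802817.
η_Y = (∂Q/∂Y)·(Y/Q) = -0.00802817 × (9940/427.895) = -0.186.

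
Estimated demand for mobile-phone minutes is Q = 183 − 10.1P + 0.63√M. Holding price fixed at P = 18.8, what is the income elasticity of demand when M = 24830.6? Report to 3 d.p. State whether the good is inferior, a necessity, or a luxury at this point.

0.537 (necessity)

At P = 18.8, M = 24830.6: Q = 92.394.
Holding P constant, ∂Q/∂M = 0.63/(2√M) = 0.00199902.
η_M = (∂Q/∂M)·(M/Q) = 0.00199902 × (24830.6/92.394) = 0.537.
Since 0 < η < 1, this is a necessity.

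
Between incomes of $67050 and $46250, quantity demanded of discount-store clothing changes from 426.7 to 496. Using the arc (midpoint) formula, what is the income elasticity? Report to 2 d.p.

-0.41

ΔQ = 496 − 426.7 = 69.3; midpoint Q̄ = (426.7 + 496)/2 = 461.35.
ΔI = 46250 − 67050 = -20800; midpoint Ī = (67050 + 46250)/2 = 56650.
η = (ΔQ/Q̄) ÷ (ΔI/Ī) = (69.3/461.35) ÷ (-20800/56650) = -0.41.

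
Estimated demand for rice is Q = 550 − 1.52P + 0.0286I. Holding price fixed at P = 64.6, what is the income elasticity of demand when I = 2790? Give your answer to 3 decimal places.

At P = 64.6, I = 2790: Q = 531.602.
Holding P constant, ∂Q/∂I = 0.0286.
η_I = (∂Q/∂I)·(I/Q) = 0.0286 × (2790/531.602) = 0.150.

0.150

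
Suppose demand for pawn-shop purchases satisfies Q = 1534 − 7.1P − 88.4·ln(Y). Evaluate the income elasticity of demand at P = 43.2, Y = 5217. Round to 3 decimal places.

-0.188

At P = 43.2, Y = 5217: Q = 470.604.
Holding P constant, ∂Q/∂Y = -88.4/Y = -0.0169446.
η_Y = (∂Q/∂Y)·(Y/Q) = -0.0169446 × (5217/470.604) = -0.188.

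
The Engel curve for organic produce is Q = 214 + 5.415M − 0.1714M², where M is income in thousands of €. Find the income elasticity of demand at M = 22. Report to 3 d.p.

At M = 22: Q = 250.1724.
dQ/dM = 5.415 − 0.3428M = -2.12660.
η = (dQ/dM)·(M/Q) = -2.12660 × (22/250.1724) = -0.187.

-0.187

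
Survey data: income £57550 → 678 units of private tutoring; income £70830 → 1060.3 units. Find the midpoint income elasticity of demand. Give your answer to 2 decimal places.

ΔQ = 1060.3 − 678 = 382.3; midpoint Q̄ = (678 + 1060.3)/2 = 869.15.
ΔI = 70830 − 57550 = 13280; midpoint Ī = (57550 + 70830)/2 = 64190.
η = (ΔQ/Q̄) ÷ (ΔI/Ī) = (382.3/869.15) ÷ (13280/64190) = 2.13.

2.13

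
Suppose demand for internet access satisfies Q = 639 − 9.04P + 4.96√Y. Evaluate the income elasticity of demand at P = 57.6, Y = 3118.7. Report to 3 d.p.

At P = 57.6, Y = 3118.7: Q = 395.289.
Holding P constant, ∂Q/∂Y = 4.96/(2√Y) = 0.0444084.
η_Y = (∂Q/∂Y)·(Y/Q) = 0.0444084 × (3118.7/395.289) = 0.350.

0.350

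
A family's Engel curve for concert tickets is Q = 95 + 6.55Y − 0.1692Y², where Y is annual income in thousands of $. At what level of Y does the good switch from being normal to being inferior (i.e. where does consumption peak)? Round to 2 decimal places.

19.36

dQ/dY = 6.55 − 0.3384Y.
The good is inferior where dQ/dY < 0. Setting dQ/dY = 0 gives Y = 6.55 / 0.3384 = 19.36.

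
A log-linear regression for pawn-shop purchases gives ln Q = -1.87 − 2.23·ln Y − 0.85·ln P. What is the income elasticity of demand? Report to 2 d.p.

-2.23

In a log-linear demand, the coefficient on ln Y is the income elasticity.
So η = -2.23.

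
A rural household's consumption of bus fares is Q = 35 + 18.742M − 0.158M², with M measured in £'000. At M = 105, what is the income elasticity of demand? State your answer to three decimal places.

At M = 105: Q = 260.9600.
dQ/dM = 18.742 − 0.316M = -14.43800.
η = (dQ/dM)·(M/Q) = -14.43800 × (105/260.9600) = -5.809.

-5.809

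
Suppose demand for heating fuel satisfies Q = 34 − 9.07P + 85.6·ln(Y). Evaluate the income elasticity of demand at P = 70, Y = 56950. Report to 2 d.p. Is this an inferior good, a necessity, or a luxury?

0.25 (necessity)

At P = 70, Y = 56950: Q = 336.414.
Holding P constant, ∂Q/∂Y = 85.6/Y = 0.00150307.
η_Y = (∂Q/∂Y)·(Y/Q) = 0.00150307 × (56950/336.414) = 0.25.
Since 0 < η < 1, this is a necessity.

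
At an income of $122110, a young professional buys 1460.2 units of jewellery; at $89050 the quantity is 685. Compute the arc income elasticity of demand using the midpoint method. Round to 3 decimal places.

ΔQ = 685 − 1460.2 = -775.2; midpoint Q̄ = (1460.2 + 685)/2 = 1072.6.
ΔI = 89050 − 122110 = -33060; midpoint Ī = (122110 + 89050)/2 = 105580.
η = (ΔQ/Q̄) ÷ (ΔI/Ī) = (-775.2/1072.6) ÷ (-33060/105580) = 2.308.

2.308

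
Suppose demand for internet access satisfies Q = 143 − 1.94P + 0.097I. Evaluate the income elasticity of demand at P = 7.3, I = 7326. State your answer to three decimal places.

0.847

At P = 7.3, I = 7326: Q = 839.460.
Holding P constant, ∂Q/∂I = 0.097.
η_I = (∂Q/∂I)·(I/Q) = 0.097 × (7326/839.460) = 0.847.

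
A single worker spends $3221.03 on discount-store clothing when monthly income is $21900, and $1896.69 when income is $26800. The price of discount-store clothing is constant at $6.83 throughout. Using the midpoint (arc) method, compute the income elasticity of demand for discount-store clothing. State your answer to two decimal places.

With a constant price, Q₁ = 3221.03/6.83 = 471.600 and Q₂ = 1896.69/6.83 = 277.700 (equivalently, work directly with expenditure since P cancels).
Midpoint %ΔQ = (1896.69 − 3221.03)/2558.86 = -0.51755; midpoint %ΔI = (26800 − 21900)/24350 = 0.20123.
η = -0.51755 / 0.20123 = -2.57.

-2.57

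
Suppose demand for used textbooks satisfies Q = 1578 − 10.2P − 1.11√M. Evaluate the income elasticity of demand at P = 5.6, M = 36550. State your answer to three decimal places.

At P = 5.6, M = 36550: Q = 1308.670.
Holding P constant, ∂Q/∂M = -1.11/(2√M) = -0.00290302.
η_M = (∂Q/∂M)·(M/Q) = -0.00290302 × (36550/1308.670) = -0.081.

-0.081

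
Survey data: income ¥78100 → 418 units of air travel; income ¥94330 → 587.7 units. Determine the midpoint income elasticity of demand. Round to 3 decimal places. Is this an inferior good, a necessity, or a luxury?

1.793 (luxury)

ΔQ = 587.7 − 418 = 169.7; midpoint Q̄ = (418 + 587.7)/2 = 502.85.
ΔI = 94330 − 78100 = 16230; midpoint Ī = (78100 + 94330)/2 = 86215.
η = (ΔQ/Q̄) ÷ (ΔI/Ī) = (169.7/502.85) ÷ (16230/86215) = 1.793.
η > 1 ⇒ luxury.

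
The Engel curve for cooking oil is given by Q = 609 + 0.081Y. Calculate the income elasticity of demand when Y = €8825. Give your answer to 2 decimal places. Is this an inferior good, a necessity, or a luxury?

At Y = 8825: Q = 1323.825.
dQ/dY = 0.081.
η = (dQ/dY)·(Y/Q) = 0.081 × (8825/1323.825) = 0.54.
Since 0 < η < 1, the good is a necessity.

0.54 (necessity)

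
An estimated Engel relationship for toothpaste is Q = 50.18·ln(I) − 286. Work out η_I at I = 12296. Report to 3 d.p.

At I = 12296: Q = 186.547.
dQ/dI = 50.18/I = 0.004081 at this income.
η = (dQ/dI)·(I/Q) = 0.004081 × (12296/186.547) = 0.269.

0.269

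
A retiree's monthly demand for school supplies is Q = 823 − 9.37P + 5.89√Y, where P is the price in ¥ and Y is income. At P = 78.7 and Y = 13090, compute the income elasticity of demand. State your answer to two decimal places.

0.44

At P = 78.7, Y = 13090: Q = 759.465.
Holding P constant, ∂Q/∂Y = 5.89/(2√Y) = 0.0257404.
η_Y = (∂Q/∂Y)·(Y/Q) = 0.0257404 × (13090/759.465) = 0.44.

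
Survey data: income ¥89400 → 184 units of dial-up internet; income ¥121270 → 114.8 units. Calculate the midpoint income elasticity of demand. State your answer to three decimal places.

-1.531

ΔQ = 114.8 − 184 = -69.2; midpoint Q̄ = (184 + 114.8)/2 = 149.4.
ΔI = 121270 − 89400 = 31870; midpoint Ī = (89400 + 121270)/2 = 105335.
η = (ΔQ/Q̄) ÷ (ΔI/Ī) = (-69.2/149.4) ÷ (31870/105335) = -1.531.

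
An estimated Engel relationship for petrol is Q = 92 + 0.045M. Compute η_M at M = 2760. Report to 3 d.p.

0.574

At M = 2760: Q = 216.200.
dQ/dM = 0.045.
η = (dQ/dM)·(M/Q) = 0.045 × (2760/216.200) = 0.574.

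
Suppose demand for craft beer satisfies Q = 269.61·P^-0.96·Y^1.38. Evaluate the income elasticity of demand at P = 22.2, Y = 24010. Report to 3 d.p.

For a multiplicative demand Q = A·P^α·Y^β, the income elasticity is β everywhere.
Here β = 1.38, so η = 1.380.

1.380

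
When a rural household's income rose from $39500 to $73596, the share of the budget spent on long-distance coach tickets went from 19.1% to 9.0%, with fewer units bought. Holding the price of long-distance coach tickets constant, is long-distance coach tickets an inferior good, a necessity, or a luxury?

inferior good

Quantity demanded falls as income rises, so η < 0.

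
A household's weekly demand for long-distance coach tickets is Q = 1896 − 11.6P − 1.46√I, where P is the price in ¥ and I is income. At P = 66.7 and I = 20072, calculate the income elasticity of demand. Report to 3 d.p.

-0.113

At P = 66.7, I = 20072: Q = 915.433.
Holding P constant, ∂Q/∂I = -1.46/(2√I) = -0.00515261.
η_I = (∂Q/∂I)·(I/Q) = -0.00515261 × (20072/915.433) = -0.113.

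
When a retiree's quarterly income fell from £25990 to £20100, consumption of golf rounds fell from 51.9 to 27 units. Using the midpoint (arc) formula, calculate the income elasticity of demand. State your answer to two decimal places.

ΔQ = 27 − 51.9 = -24.9; midpoint Q̄ = (51.9 + 27)/2 = 39.45.
ΔI = 20100 − 25990 = -5890; midpoint Ī = (25990 + 20100)/2 = 23045.
η = (ΔQ/Q̄) ÷ (ΔI/Ī) = (-24.9/39.45) ÷ (-5890/23045) = 2.47.

2.47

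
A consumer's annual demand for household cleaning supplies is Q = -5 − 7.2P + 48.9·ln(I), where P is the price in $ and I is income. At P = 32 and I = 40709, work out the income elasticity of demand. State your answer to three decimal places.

0.172

At P = 32, I = 40709: Q = 283.635.
Holding P constant, ∂Q/∂I = 48.9/I = 0.00120121.
η_I = (∂Q/∂I)·(I/Q) = 0.00120121 × (40709/283.635) = 0.172.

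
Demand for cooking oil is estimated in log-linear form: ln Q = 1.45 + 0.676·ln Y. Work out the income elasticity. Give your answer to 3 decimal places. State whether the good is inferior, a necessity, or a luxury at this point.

In a log-linear demand, the coefficient on ln Y is the income elasticity.
So η = 0.676.
0 < η < 1 ⇒ necessity.

0.676 (necessity)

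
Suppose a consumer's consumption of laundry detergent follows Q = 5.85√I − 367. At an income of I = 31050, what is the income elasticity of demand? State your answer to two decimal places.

0.78

At I = 31050: Q = 663.829.
dQ/dI = 5.85/(2√I) = 0.0165995 at this income.
η = (dQ/dI)·(I/Q) = 0.0165995 × (31050/663.829) = 0.78.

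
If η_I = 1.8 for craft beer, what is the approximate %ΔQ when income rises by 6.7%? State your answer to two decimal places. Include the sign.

12.06%

%ΔQ ≈ η × %ΔI = 1.8 × 6.7% = 12.06%.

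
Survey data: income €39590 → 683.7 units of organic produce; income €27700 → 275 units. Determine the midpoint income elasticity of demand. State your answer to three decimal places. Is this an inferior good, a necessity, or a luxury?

ΔQ = 275 − 683.7 = -408.7; midpoint Q̄ = (683.7 + 275)/2 = 479.35.
ΔI = 27700 − 39590 = -11890; midpoint Ī = (39590 + 27700)/2 = 33645.
η = (ΔQ/Q̄) ÷ (ΔI/Ī) = (-408.7/479.35) ÷ (-11890/33645) = 2.413.
η > 1 ⇒ luxury.

2.413 (luxury)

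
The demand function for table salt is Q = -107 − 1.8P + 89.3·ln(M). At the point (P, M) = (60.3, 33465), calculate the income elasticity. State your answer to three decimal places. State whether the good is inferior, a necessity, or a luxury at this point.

0.125 (necessity)

At P = 60.3, M = 33465: Q = 714.810.
Holding P constant, ∂Q/∂M = 89.3/M = 0.00266846.
η_M = (∂Q/∂M)·(M/Q) = 0.00266846 × (33465/714.810) = 0.125.
Since 0 < η < 1, this is a necessity.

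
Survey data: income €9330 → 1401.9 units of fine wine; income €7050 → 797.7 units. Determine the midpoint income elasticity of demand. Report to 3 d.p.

ΔQ = 797.7 − 1401.9 = -604.2; midpoint Q̄ = (1401.9 + 797.7)/2 = 1099.8.
ΔI = 7050 − 9330 = -2280; midpoint Ī = (9330 + 7050)/2 = 8190.
η = (ΔQ/Q̄) ÷ (ΔI/Ī) = (-604.2/1099.8) ÷ (-2280/8190) = 1.973.

1.973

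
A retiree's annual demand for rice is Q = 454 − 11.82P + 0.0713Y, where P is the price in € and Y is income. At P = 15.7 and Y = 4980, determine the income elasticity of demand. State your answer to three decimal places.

0.569

At P = 15.7, Y = 4980: Q = 623.500.
Holding P constant, ∂Q/∂Y = 0.0713.
η_Y = (∂Q/∂Y)·(Y/Q) = 0.0713 × (4980/623.500) = 0.569.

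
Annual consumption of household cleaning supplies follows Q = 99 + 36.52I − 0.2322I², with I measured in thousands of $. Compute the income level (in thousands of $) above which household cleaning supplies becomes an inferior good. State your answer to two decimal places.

78.64

dQ/dI = 36.52 − 0.4644I.
The good is inferior where dQ/dI < 0. Setting dQ/dI = 0 gives I = 36.52 / 0.4644 = 78.64.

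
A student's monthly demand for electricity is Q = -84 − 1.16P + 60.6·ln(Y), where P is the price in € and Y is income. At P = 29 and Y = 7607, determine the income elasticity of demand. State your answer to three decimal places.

0.143

At P = 29, Y = 7607: Q = 423.932.
Holding P constant, ∂Q/∂Y = 60.6/Y = 0.00796635.
η_Y = (∂Q/∂Y)·(Y/Q) = 0.00796635 × (7607/423.932) = 0.143.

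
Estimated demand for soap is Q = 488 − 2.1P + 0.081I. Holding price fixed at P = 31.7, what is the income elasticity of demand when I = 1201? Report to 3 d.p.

At P = 31.7, I = 1201: Q = 518.711.
Holding P constant, ∂Q/∂I = 0.081.
η_I = (∂Q/∂I)·(I/Q) = 0.081 × (1201/518.711) = 0.188.

0.188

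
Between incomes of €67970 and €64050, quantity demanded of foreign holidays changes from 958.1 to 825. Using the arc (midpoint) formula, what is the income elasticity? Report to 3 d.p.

2.514

ΔQ = 825 − 958.1 = -133.1; midpoint Q̄ = (958.1 + 825)/2 = 891.55.
ΔI = 64050 − 67970 = -3920; midpoint Ī = (67970 + 64050)/2 = 66010.
η = (ΔQ/Q̄) ÷ (ΔI/Ī) = (-133.1/891.55) ÷ (-3920/66010) = 2.514.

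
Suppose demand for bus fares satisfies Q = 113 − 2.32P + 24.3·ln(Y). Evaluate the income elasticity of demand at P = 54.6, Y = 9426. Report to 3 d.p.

At P = 54.6, Y = 9426: Q = 208.703.
Holding P constant, ∂Q/∂Y = 24.3/Y = 0.00257798.
η_Y = (∂Q/∂Y)·(Y/Q) = 0.00257798 × (9426/208.703) = 0.116.

0.116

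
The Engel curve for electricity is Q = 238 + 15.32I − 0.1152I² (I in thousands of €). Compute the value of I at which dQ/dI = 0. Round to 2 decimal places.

66.49

dQ/dI = 15.32 − 0.2304I.
The good is inferior where dQ/dI < 0. Setting dQ/dI = 0 gives I = 15.32 / 0.2304 = 66.49.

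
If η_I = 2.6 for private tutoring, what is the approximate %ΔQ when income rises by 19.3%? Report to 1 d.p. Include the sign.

50.2%

%ΔQ ≈ η × %ΔI = 2.6 × 19.3% = 50.2%.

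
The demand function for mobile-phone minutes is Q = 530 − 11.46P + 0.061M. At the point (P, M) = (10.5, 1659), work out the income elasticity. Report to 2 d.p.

At P = 10.5, M = 1659: Q = 510.869.
Holding P constant, ∂Q/∂M = 0.061.
η_M = (∂Q/∂M)·(M/Q) = 0.061 × (1659/510.869) = 0.20.

0.20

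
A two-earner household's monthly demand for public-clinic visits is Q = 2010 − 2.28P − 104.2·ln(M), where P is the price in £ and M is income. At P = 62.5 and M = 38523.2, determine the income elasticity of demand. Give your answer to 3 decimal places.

At P = 62.5, M = 38523.2: Q = 767.251.
Holding P constant, ∂Q/∂M = -104.2/M = -0.00270486.
η_M = (∂Q/∂M)·(M/Q) = -0.00270486 × (38523.2/767.251) = -0.136.

-0.136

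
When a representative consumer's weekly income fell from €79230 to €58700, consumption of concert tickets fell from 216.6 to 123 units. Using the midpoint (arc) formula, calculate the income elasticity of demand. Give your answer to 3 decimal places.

1.852

ΔQ = 123 − 216.6 = -93.6; midpoint Q̄ = (216.6 + 123)/2 = 169.8.
ΔI = 58700 − 79230 = -20530; midpoint Ī = (79230 + 58700)/2 = 68965.
η = (ΔQ/Q̄) ÷ (ΔI/Ī) = (-93.6/169.8) ÷ (-20530/68965) = 1.852.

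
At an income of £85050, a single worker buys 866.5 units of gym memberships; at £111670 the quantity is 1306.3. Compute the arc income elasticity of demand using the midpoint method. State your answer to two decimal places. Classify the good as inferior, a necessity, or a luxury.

1.50 (luxury)

ΔQ = 1306.3 − 866.5 = 439.8; midpoint Q̄ = (866.5 + 1306.3)/2 = 1086.4.
ΔI = 111670 − 85050 = 26620; midpoint Ī = (85050 + 111670)/2 = 98360.
η = (ΔQ/Q̄) ÷ (ΔI/Ī) = (439.8/1086.4) ÷ (26620/98360) = 1.50.
η > 1 ⇒ luxury.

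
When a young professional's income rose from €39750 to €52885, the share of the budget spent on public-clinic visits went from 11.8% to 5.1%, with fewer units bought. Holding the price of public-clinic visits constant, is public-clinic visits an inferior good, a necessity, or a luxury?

inferior good

Quantity demanded falls as income rises, so η < 0.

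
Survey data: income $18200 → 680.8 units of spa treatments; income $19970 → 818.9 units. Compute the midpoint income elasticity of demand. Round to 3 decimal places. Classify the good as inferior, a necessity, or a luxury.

1.986 (luxury)

ΔQ = 818.9 − 680.8 = 138.1; midpoint Q̄ = (680.8 + 818.9)/2 = 749.85.
ΔI = 19970 − 18200 = 1770; midpoint Ī = (18200 + 19970)/2 = 19085.
η = (ΔQ/Q̄) ÷ (ΔI/Ī) = (138.1/749.85) ÷ (1770/19085) = 1.986.
η > 1 ⇒ luxury.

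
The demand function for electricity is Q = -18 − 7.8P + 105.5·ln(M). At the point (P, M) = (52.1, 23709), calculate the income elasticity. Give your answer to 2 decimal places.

At P = 52.1, M = 23709: Q = 638.386.
Holding P constant, ∂Q/∂M = 105.5/M = 0.00444979.
η_M = (∂Q/∂M)·(M/Q) = 0.00444979 × (23709/638.386) = 0.17.

0.17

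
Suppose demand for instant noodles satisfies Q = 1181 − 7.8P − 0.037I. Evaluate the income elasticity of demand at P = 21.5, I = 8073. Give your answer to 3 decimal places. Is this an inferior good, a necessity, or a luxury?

At P = 21.5, I = 8073: Q = 714.599.
Holding P constant, ∂Q/∂I = −0.037.
η_I = (∂Q/∂I)·(I/Q) = -0.037 × (8073/714.599) = -0.418.
Since η < 0, this is an inferior good.

-0.418 (inferior good)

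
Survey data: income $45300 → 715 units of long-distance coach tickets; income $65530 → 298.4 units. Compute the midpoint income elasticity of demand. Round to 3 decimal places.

ΔQ = 298.4 − 715 = -416.6; midpoint Q̄ = (715 + 298.4)/2 = 506.7.
ΔI = 65530 − 45300 = 20230; midpoint Ī = (45300 + 65530)/2 = 55415.
η = (ΔQ/Q̄) ÷ (ΔI/Ī) = (-416.6/506.7) ÷ (20230/55415) = -2.252.

-2.252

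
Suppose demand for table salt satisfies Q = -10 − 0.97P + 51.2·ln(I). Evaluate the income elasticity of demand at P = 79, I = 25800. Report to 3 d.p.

0.118

At P = 79, I = 25800: Q = 433.466.
Holding P constant, ∂Q/∂I = 51.2/I = 0.0019845.
η_I = (∂Q/∂I)·(I/Q) = 0.0019845 × (25800/433.466) = 0.118.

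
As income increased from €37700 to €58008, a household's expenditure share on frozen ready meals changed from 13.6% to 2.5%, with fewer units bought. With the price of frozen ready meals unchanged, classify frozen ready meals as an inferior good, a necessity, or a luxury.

Quantity demanded falls as income rises, so η < 0.

inferior good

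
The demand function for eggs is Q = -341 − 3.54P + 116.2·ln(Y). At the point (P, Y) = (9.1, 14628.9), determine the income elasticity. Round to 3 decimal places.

0.157

At P = 9.1, Y = 14628.9: Q = 741.232.
Holding P constant, ∂Q/∂Y = 116.2/Y = 0.00794318.
η_Y = (∂Q/∂Y)·(Y/Q) = 0.00794318 × (14628.9/741.232) = 0.157.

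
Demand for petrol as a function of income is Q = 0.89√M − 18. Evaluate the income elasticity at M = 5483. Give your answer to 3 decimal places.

0.688

At M = 5483: Q = 47.902.
dQ/dM = 0.89/(2√M) = 0.00600967 at this income.
η = (dQ/dM)·(M/Q) = 0.00600967 × (5483/47.902) = 0.688.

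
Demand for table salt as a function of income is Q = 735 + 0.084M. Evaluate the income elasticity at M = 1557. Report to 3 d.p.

At M = 1557: Q = 865.788.
dQ/dM = 0.084.
η = (dQ/dM)·(M/Q) = 0.084 × (1557/865.788) = 0.151.

0.151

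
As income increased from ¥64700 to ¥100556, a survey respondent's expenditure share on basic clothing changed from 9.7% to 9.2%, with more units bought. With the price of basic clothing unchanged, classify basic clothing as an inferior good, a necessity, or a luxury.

Quantity rises but the budget share falls as income rises, so 0 < η < 1.

necessity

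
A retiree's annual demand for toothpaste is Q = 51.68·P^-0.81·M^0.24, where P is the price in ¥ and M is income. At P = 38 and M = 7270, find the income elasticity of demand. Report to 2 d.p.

0.24

For a multiplicative demand Q = A·P^α·M^β, the income elasticity is β everywhere.
Here β = 0.24, so η = 0.24.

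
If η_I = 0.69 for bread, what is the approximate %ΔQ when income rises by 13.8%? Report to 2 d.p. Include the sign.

9.52%

%ΔQ ≈ η × %ΔI = 0.69 × 13.8% = 9.52%.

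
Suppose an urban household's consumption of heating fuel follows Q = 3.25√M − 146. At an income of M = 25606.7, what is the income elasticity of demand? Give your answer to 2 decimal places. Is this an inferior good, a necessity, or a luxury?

0.70 (necessity)

At M = 25606.7: Q = 374.068.
dQ/dM = 3.25/(2√M) = 0.0101549 at this income.
η = (dQ/dM)·(M/Q) = 0.0101549 × (25606.7/374.068) = 0.70.
Since 0 < η < 1, the good is a necessity.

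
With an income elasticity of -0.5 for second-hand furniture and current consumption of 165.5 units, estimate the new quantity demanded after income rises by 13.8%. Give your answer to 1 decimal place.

%ΔQ ≈ η × %ΔI = -0.5 × 13.8% = -6.9%.
New Q ≈ 165.5 × (1 − 0.069) = 154.1.

154.1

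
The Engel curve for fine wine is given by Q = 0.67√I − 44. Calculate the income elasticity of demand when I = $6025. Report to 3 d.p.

At I = 6025: Q = 8.006.
dQ/dI = 0.67/(2√I) = 0.00431585 at this income.
η = (dQ/dI)·(I/Q) = 0.00431585 × (6025/8.006) = 3.248.

3.248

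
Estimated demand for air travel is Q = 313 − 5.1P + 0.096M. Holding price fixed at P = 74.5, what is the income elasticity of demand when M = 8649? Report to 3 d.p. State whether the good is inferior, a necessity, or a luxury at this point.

At P = 74.5, M = 8649: Q = 763.354.
Holding P constant, ∂Q/∂M = 0.096.
η_M = (∂Q/∂M)·(M/Q) = 0.096 × (8649/763.354) = 1.088.
Since η > 1, this is a luxury.

1.088 (luxury)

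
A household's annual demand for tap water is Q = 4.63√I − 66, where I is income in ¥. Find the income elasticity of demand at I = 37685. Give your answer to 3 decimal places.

At I = 37685: Q = 832.805.
dQ/dI = 4.63/(2√I) = 0.0119252 at this income.
η = (dQ/dI)·(I/Q) = 0.0119252 × (37685/832.805) = 0.540.

0.540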